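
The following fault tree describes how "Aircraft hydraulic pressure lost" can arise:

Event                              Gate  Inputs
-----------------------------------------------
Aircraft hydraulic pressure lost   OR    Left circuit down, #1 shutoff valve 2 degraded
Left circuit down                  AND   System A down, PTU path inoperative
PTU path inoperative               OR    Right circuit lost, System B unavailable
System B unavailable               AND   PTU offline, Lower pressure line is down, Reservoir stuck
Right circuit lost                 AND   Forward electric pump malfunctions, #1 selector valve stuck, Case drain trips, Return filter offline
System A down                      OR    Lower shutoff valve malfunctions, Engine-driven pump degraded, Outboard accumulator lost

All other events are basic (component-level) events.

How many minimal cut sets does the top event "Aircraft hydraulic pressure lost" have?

System A down [OR]: union of children's cut sets → 3 cut set(s).
Right circuit lost [AND]: one cut set from each child combined → 1 × 1 × 1 × 1 = 1 cut set(s).
System B unavailable [AND]: one cut set from each child combined → 1 × 1 × 1 = 1 cut set(s).
PTU path inoperative [OR]: union of children's cut sets → 2 cut set(s).
Left circuit down [AND]: one cut set from each child combined → 3 × 2 = 6 cut set(s).
Aircraft hydraulic pressure lost [OR]: union of children's cut sets → 7 cut set(s).
Minimal cut sets: {#1 selector valve stuck, Case drain trips, Forward electric pump malfunctions, Lower shutoff valve malfunctions, Return filter offline}; {Lower pressure line is down, Lower shutoff valve malfunctions, PTU offline, Reservoir stuck}; {#1 selector valve stuck, Case drain trips, Engine-driven pump degraded, Forward electric pump malfunctions, Return filter offline}; {Engine-driven pump degraded, Lower pressure line is down, PTU offline, Reservoir stuck}; {#1 selector valve stuck, Case drain trips, Forward electric pump malfunctions, Outboard accumulator lost, Return filter offline}; {Lower pressure line is down, Outboard accumulator lost, PTU offline, Reservoir stuck}; {#1 shutoff valve 2 degraded}.

7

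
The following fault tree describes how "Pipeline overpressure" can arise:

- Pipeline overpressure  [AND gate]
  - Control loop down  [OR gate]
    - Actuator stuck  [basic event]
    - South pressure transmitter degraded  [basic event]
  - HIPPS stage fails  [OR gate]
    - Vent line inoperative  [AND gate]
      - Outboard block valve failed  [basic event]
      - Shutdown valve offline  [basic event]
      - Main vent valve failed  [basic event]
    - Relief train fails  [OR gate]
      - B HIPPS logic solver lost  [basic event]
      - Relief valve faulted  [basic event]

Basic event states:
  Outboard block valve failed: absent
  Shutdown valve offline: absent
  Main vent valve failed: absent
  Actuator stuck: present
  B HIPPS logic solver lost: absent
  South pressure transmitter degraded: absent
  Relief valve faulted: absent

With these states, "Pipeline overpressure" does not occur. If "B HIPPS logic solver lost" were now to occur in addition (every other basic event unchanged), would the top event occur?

Counterfactual: set "B HIPPS logic solver lost" to occurred.
Control loop down [OR]: Actuator stuck=occurs, South pressure transmitter degraded=not → at least one input occurs → occurs.
Vent line inoperative [AND]: Outboard block valve failed=not, Shutdown valve offline=not, Main vent valve failed=not → not all inputs occur → does not occur.
Relief train fails [OR]: B HIPPS logic solver lost=occurs, Relief valve faulted=not → at least one input occurs → occurs.
HIPPS stage fails [OR]: Vent line inoperative=not, Relief train fails=occurs → at least one input occurs → occurs.
Pipeline overpressure [AND]: Control loop down=occurs, HIPPS stage fails=occurs → all inputs occur → occurs.

Yes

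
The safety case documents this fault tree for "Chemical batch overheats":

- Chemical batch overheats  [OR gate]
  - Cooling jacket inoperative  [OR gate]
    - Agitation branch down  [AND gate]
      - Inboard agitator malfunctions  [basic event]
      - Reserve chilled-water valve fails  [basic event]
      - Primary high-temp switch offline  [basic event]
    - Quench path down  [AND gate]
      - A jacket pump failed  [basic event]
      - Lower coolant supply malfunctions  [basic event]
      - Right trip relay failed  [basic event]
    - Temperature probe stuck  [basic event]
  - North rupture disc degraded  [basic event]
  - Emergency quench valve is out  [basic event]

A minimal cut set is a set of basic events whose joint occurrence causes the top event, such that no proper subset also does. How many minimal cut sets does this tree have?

5

Agitation branch down [AND]: one cut set from each child combined → 1 × 1 × 1 = 1 cut set(s).
Quench path down [AND]: one cut set from each child combined → 1 × 1 × 1 = 1 cut set(s).
Cooling jacket inoperative [OR]: union of children's cut sets → 3 cut set(s).
Chemical batch overheats [OR]: union of children's cut sets → 5 cut set(s).
Minimal cut sets: {Inboard agitator malfunctions, Primary high-temp switch offline, Reserve chilled-water valve fails}; {A jacket pump failed, Lower coolant supply malfunctions, Right trip relay failed}; {Temperature probe stuck}; {North rupture disc degraded}; {Emergency quench valve is out}.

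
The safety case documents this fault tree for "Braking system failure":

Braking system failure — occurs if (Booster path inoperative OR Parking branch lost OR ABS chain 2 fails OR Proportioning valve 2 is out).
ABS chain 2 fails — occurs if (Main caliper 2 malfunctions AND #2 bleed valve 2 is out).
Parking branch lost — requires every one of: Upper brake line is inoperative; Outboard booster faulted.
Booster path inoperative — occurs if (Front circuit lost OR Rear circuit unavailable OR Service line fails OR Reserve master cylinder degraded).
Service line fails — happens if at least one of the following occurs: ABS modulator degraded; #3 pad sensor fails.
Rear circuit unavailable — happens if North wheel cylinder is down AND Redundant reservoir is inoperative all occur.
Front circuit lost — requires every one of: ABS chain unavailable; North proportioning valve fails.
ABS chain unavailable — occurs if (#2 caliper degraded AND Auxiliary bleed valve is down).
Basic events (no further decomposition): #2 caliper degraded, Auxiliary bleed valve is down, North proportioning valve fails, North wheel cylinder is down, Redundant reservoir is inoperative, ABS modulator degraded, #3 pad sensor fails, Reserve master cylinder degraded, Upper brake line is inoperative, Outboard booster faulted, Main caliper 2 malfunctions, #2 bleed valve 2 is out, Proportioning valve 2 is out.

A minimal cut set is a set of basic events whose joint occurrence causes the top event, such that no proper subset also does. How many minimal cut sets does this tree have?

8

ABS chain unavailable [AND]: one cut set from each child combined → 1 × 1 = 1 cut set(s).
Front circuit lost [AND]: one cut set from each child combined → 1 × 1 = 1 cut set(s).
Rear circuit unavailable [AND]: one cut set from each child combined → 1 × 1 = 1 cut set(s).
Service line fails [OR]: union of children's cut sets → 2 cut set(s).
Booster path inoperative [OR]: union of children's cut sets → 5 cut set(s).
Parking branch lost [AND]: one cut set from each child combined → 1 × 1 = 1 cut set(s).
ABS chain 2 fails [AND]: one cut set from each child combined → 1 × 1 = 1 cut set(s).
Braking system failure [OR]: union of children's cut sets → 8 cut set(s).
Minimal cut sets: {#2 caliper degraded, Auxiliary bleed valve is down, North proportioning valve fails}; {North wheel cylinder is down, Redundant reservoir is inoperative}; {ABS modulator degraded}; {#3 pad sensor fails}; {Reserve master cylinder degraded}; {Outboard booster faulted, Upper brake line is inoperative}; {#2 bleed valve 2 is out, Main caliper 2 malfunctions}; {Proportioning valve 2 is out}.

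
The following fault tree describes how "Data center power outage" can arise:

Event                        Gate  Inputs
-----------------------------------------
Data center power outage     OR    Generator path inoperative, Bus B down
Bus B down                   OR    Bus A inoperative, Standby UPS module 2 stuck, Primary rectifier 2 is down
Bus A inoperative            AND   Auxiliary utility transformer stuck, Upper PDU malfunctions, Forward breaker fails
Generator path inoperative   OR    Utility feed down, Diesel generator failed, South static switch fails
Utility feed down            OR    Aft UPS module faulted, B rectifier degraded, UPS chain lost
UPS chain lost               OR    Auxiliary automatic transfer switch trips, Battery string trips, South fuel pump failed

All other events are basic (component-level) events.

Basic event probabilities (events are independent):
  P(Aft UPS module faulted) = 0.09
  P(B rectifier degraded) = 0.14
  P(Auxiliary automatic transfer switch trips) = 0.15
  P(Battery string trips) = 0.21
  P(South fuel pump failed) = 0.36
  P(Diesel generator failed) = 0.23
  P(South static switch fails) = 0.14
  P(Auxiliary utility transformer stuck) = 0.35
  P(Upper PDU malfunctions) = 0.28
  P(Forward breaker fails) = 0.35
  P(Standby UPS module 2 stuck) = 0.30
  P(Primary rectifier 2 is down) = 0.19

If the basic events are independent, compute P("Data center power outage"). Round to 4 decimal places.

0.8781

P(UPS chain lost) [OR] = 1 − (1−0.15) × (1−0.21) × (1−0.36) = 0.570240
P(Utility feed down) [OR] = 1 − (1−0.09) × (1−0.14) × (1−0.570240) = 0.663670
P(Generator path inoperative) [OR] = 1 − (1−0.663670) × (1−0.23) × (1−0.14) = 0.777282
P(Bus A inoperative) [AND] = 0.35 × 0.28 × 0.35 = 0.034300
P(Bus B down) [OR] = 1 − (1−0.034300) × (1−0.30) × (1−0.19) = 0.452448
P(Data center power outage) [OR] = 1 − (1−0.777282) × (1−0.452448) = 0.878050
Rounded to 4 decimal places: P(Data center power outage) ≈ 0.8781.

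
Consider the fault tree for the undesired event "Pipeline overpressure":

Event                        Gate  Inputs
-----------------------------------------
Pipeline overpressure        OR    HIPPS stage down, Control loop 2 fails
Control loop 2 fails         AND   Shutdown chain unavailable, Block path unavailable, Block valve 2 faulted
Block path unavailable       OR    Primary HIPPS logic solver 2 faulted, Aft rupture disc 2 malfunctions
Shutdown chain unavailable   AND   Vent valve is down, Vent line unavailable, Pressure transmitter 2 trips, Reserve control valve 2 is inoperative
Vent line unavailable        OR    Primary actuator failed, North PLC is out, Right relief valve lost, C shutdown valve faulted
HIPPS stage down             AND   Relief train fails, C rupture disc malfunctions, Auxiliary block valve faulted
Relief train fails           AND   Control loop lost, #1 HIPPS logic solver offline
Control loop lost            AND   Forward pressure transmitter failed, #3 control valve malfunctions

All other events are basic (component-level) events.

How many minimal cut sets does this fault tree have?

9

Control loop lost [AND]: one cut set from each child combined → 1 × 1 = 1 cut set(s).
Relief train fails [AND]: one cut set from each child combined → 1 × 1 = 1 cut set(s).
HIPPS stage down [AND]: one cut set from each child combined → 1 × 1 × 1 = 1 cut set(s).
Vent line unavailable [OR]: union of children's cut sets → 4 cut set(s).
Shutdown chain unavailable [AND]: one cut set from each child combined → 1 × 4 × 1 × 1 = 4 cut set(s).
Block path unavailable [OR]: union of children's cut sets → 2 cut set(s).
Control loop 2 fails [AND]: one cut set from each child combined → 4 × 2 × 1 = 8 cut set(s).
Pipeline overpressure [OR]: union of children's cut sets → 9 cut set(s).
Minimal cut sets: {#1 HIPPS logic solver offline, #3 control valve malfunctions, Auxiliary block valve faulted, C rupture disc malfunctions, Forward pressure transmitter failed}; {Block valve 2 faulted, Pressure transmitter 2 trips, Primary HIPPS logic solver 2 faulted, Primary actuator failed, Reserve control valve 2 is inoperative, Vent valve is down}; {Aft rupture disc 2 malfunctions, Block valve 2 faulted, Pressure transmitter 2 trips, Primary actuator failed, Reserve control valve 2 is inoperative, Vent valve is down}; {Block valve 2 faulted, North PLC is out, Pressure transmitter 2 trips, Primary HIPPS logic solver 2 faulted, Reserve control valve 2 is inoperative, Vent valve is down}; {Aft rupture disc 2 malfunctions, Block valve 2 faulted, North PLC is out, Pressure transmitter 2 trips, Reserve control valve 2 is inoperative, Vent valve is down}; {Block valve 2 faulted, Pressure transmitter 2 trips, Primary HIPPS logic solver 2 faulted, Reserve control valve 2 is inoperative, Right relief valve lost, Vent valve is down}; {Aft rupture disc 2 malfunctions, Block valve 2 faulted, Pressure transmitter 2 trips, Reserve control valve 2 is inoperative, Right relief valve lost, Vent valve is down}; {Block valve 2 faulted, C shutdown valve faulted, Pressure transmitter 2 trips, Primary HIPPS logic solver 2 faulted, Reserve control valve 2 is inoperative, Vent valve is down}; {Aft rupture disc 2 malfunctions, Block valve 2 faulted, C shutdown valve faulted, Pressure transmitter 2 trips, Reserve control valve 2 is inoperative, Vent valve is down}.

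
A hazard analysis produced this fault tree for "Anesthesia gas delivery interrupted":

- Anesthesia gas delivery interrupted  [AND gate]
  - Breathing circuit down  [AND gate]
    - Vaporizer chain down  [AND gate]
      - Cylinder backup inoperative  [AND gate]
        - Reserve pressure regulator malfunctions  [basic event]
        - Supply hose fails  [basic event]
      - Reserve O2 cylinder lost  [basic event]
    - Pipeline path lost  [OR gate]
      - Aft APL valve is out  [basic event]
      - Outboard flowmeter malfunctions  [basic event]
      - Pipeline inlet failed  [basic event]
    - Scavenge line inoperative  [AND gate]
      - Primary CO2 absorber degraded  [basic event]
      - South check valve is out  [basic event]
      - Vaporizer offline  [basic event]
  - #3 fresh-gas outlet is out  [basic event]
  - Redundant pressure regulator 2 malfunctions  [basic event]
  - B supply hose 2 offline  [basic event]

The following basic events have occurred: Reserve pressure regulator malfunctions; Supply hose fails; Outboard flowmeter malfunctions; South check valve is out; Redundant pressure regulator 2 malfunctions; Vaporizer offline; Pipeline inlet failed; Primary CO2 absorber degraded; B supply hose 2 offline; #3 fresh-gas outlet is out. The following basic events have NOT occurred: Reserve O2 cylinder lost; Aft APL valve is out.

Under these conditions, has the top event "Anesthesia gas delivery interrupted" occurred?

No

Cylinder backup inoperative [AND]: Reserve pressure regulator malfunctions=occurs, Supply hose fails=occurs → all inputs occur → occurs.
Vaporizer chain down [AND]: Cylinder backup inoperative=occurs, Reserve O2 cylinder lost=not → not all inputs occur → does not occur.
Pipeline path lost [OR]: Aft APL valve is out=not, Outboard flowmeter malfunctions=occurs, Pipeline inlet failed=occurs → at least one input occurs → occurs.
Scavenge line inoperative [AND]: Primary CO2 absorber degraded=occurs, South check valve is out=occurs, Vaporizer offline=occurs → all inputs occur → occurs.
Breathing circuit down [AND]: Vaporizer chain down=not, Pipeline path lost=occurs, Scavenge line inoperative=occurs → not all inputs occur → does not occur.
Anesthesia gas delivery interrupted [AND]: Breathing circuit down=not, #3 fresh-gas outlet is out=occurs, Redundant pressure regulator 2 malfunctions=occurs, B supply hose 2 offline=occurs → not all inputs occur → does not occur.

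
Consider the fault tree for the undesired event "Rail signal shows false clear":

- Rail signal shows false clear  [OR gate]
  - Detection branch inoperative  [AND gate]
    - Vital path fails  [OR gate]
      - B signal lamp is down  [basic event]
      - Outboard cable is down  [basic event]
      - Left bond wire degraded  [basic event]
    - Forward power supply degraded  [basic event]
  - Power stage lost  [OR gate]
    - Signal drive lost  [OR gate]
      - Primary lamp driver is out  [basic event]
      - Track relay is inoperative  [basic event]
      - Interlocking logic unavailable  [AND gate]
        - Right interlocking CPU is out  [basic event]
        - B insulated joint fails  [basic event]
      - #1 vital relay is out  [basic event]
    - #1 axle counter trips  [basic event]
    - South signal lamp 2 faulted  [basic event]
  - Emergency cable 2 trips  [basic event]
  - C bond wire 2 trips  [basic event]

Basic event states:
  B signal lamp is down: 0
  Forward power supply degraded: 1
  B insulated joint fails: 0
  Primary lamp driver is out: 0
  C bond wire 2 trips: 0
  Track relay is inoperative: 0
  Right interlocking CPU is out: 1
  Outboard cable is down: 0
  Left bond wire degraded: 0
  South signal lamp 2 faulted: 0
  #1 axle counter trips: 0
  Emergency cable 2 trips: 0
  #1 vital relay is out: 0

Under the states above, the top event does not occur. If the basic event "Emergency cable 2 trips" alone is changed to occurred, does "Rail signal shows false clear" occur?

Counterfactual: set "Emergency cable 2 trips" to occurred.
Vital path fails [OR]: B signal lamp is down=not, Outboard cable is down=not, Left bond wire degraded=not → no input occurs → does not occur.
Detection branch inoperative [AND]: Vital path fails=not, Forward power supply degraded=occurs → not all inputs occur → does not occur.
Interlocking logic unavailable [AND]: Right interlocking CPU is out=occurs, B insulated joint fails=not → not all inputs occur → does not occur.
Signal drive lost [OR]: Primary lamp driver is out=not, Track relay is inoperative=not, Interlocking logic unavailable=not, #1 vital relay is out=not → no input occurs → does not occur.
Power stage lost [OR]: Signal drive lost=not, #1 axle counter trips=not, South signal lamp 2 faulted=not → no input occurs → does not occur.
Rail signal shows false clear [OR]: Detection branch inoperative=not, Power stage lost=not, Emergency cable 2 trips=occurs, C bond wire 2 trips=not → at least one input occurs → occurs.

Yes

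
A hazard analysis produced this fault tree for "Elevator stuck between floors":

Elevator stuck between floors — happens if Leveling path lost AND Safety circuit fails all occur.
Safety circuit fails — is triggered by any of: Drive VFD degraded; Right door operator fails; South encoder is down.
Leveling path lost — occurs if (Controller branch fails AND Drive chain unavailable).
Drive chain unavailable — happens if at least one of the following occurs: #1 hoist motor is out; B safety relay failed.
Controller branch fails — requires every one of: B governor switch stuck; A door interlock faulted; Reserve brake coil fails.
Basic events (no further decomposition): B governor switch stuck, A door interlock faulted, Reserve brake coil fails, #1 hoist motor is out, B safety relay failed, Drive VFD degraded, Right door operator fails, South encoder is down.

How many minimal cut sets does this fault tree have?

6

Controller branch fails [AND]: one cut set from each child combined → 1 × 1 × 1 = 1 cut set(s).
Drive chain unavailable [OR]: union of children's cut sets → 2 cut set(s).
Leveling path lost [AND]: one cut set from each child combined → 1 × 2 = 2 cut set(s).
Safety circuit fails [OR]: union of children's cut sets → 3 cut set(s).
Elevator stuck between floors [AND]: one cut set from each child combined → 2 × 3 = 6 cut set(s).
Minimal cut sets: {#1 hoist motor is out, A door interlock faulted, B governor switch stuck, Drive VFD degraded, Reserve brake coil fails}; {#1 hoist motor is out, A door interlock faulted, B governor switch stuck, Reserve brake coil fails, Right door operator fails}; {#1 hoist motor is out, A door interlock faulted, B governor switch stuck, Reserve brake coil fails, South encoder is down}; {A door interlock faulted, B governor switch stuck, B safety relay failed, Drive VFD degraded, Reserve brake coil fails}; {A door interlock faulted, B governor switch stuck, B safety relay failed, Reserve brake coil fails, Right door operator fails}; {A door interlock faulted, B governor switch stuck, B safety relay failed, Reserve brake coil fails, South encoder is down}.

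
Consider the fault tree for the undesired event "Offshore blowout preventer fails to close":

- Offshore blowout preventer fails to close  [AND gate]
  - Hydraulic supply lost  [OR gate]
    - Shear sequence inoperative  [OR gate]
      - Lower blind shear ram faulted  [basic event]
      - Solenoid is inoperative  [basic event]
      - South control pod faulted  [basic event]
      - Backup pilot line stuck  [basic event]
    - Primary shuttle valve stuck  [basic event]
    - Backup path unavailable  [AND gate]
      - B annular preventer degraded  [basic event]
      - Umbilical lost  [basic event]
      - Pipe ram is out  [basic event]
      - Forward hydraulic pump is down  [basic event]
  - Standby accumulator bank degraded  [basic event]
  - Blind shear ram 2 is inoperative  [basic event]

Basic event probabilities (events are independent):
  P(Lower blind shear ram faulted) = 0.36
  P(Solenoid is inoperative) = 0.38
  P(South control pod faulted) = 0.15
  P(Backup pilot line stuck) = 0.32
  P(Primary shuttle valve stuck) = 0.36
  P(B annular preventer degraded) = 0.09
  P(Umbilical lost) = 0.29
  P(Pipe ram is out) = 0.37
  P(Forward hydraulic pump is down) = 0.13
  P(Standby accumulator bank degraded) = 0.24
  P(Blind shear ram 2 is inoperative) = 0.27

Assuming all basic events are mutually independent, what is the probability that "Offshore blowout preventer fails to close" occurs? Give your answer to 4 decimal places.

P(Shear sequence inoperative) [OR] = 1 − (1−0.36) × (1−0.38) × (1−0.15) × (1−0.32) = 0.770650
P(Backup path unavailable) [AND] = 0.09 × 0.29 × 0.37 × 0.13 = 0.001255
P(Hydraulic supply lost) [OR] = 1 − (1−0.770650) × (1−0.36) × (1−0.001255) = 0.853400
P(Offshore blowout preventer fails to close) [AND] = 0.853400 × 0.24 × 0.27 = 0.055300
Rounded to 4 decimal places: P(Offshore blowout preventer fails to close) ≈ 0.0553.

0.0553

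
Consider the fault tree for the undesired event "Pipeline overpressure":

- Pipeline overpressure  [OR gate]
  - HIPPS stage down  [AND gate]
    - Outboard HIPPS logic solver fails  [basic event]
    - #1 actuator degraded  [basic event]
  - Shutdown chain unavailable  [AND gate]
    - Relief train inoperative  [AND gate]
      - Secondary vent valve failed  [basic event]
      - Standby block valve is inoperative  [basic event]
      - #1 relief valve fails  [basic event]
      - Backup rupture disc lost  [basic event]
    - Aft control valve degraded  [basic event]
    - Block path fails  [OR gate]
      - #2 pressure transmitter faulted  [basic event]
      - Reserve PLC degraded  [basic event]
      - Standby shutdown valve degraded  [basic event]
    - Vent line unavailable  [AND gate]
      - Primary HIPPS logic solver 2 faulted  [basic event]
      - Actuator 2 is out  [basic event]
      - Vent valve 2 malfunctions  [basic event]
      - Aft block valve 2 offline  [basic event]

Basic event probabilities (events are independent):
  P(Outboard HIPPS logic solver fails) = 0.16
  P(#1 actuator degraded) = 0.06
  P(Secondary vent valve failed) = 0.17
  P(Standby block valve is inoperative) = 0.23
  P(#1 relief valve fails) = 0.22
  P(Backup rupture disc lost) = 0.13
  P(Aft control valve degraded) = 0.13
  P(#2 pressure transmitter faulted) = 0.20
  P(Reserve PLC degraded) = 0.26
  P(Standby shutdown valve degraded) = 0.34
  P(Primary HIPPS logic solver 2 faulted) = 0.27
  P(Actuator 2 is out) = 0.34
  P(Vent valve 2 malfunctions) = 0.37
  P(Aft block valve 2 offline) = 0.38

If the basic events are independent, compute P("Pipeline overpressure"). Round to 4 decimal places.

0.0096

P(HIPPS stage down) [AND] = 0.16 × 0.06 = 0.009600
P(Relief train inoperative) [AND] = 0.17 × 0.23 × 0.22 × 0.13 = 0.001118
P(Block path fails) [OR] = 1 − (1−0.20) × (1−0.26) × (1−0.34) = 0.609280
P(Vent line unavailable) [AND] = 0.27 × 0.34 × 0.37 × 0.38 = 0.012907
P(Shutdown chain unavailable) [AND] = 0.001118 × 0.13 × 0.609280 × 0.012907 = 0.000001
P(Pipeline overpressure) [OR] = 1 − (1−0.009600) × (1−0.000001) = 0.009601
Rounded to 4 decimal places: P(Pipeline overpressure) ≈ 0.0096.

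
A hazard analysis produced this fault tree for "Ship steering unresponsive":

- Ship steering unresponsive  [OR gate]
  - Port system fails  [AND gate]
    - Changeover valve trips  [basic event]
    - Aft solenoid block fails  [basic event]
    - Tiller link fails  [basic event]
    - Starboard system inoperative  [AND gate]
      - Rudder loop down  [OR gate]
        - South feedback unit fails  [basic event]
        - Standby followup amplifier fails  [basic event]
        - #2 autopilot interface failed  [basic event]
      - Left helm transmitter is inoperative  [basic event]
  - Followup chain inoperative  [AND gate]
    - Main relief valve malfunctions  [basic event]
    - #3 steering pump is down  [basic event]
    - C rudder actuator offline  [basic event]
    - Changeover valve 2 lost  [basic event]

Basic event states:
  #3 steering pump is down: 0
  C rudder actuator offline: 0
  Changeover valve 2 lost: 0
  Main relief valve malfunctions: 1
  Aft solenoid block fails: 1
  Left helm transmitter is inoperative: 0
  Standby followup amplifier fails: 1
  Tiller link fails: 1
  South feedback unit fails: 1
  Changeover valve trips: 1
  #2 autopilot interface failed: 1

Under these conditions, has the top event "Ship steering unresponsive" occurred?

Rudder loop down [OR]: South feedback unit fails=occurs, Standby followup amplifier fails=occurs, #2 autopilot interface failed=occurs → at least one input occurs → occurs.
Starboard system inoperative [AND]: Rudder loop down=occurs, Left helm transmitter is inoperative=not → not all inputs occur → does not occur.
Port system fails [AND]: Changeover valve trips=occurs, Aft solenoid block fails=occurs, Tiller link fails=occurs, Starboard system inoperative=not → not all inputs occur → does not occur.
Followup chain inoperative [AND]: Main relief valve malfunctions=occurs, #3 steering pump is down=not, C rudder actuator offline=not, Changeover valve 2 lost=not → not all inputs occur → does not occur.
Ship steering unresponsive [OR]: Port system fails=not, Followup chain inoperative=not → no input occurs → does not occur.

No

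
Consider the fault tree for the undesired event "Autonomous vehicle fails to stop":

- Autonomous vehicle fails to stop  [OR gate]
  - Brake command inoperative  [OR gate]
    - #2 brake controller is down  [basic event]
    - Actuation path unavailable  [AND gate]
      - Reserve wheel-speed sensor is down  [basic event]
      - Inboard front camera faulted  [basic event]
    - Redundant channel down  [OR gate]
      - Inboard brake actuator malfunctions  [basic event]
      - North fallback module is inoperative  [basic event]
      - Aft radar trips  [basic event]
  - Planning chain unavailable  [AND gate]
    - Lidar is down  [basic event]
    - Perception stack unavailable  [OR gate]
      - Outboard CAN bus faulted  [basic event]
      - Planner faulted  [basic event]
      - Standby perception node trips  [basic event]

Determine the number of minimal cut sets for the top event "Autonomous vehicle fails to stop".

8

Actuation path unavailable [AND]: one cut set from each child combined → 1 × 1 = 1 cut set(s).
Redundant channel down [OR]: union of children's cut sets → 3 cut set(s).
Brake command inoperative [OR]: union of children's cut sets → 5 cut set(s).
Perception stack unavailable [OR]: union of children's cut sets → 3 cut set(s).
Planning chain unavailable [AND]: one cut set from each child combined → 1 × 3 = 3 cut set(s).
Autonomous vehicle fails to stop [OR]: union of children's cut sets → 8 cut set(s).
Minimal cut sets: {#2 brake controller is down}; {Inboard front camera faulted, Reserve wheel-speed sensor is down}; {Inboard brake actuator malfunctions}; {North fallback module is inoperative}; {Aft radar trips}; {Lidar is down, Outboard CAN bus faulted}; {Lidar is down, Planner faulted}; {Lidar is down, Standby perception node trips}.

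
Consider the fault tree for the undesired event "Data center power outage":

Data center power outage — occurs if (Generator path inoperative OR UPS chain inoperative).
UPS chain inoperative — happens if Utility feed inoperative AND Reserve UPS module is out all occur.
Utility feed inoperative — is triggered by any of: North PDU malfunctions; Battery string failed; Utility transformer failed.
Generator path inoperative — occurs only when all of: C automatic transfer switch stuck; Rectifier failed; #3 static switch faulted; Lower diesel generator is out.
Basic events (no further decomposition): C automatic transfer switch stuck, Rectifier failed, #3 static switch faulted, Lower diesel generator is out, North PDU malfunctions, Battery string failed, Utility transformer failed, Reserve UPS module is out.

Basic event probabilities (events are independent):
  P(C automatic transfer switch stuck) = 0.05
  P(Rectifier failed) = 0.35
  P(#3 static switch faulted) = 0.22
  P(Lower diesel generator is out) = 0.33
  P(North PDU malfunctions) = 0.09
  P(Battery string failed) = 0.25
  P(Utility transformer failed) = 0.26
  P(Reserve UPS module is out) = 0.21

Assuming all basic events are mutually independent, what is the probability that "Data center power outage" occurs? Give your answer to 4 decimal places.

P(Generator path inoperative) [AND] = 0.05 × 0.35 × 0.22 × 0.33 = 0.001271
P(Utility feed inoperative) [OR] = 1 − (1−0.09) × (1−0.25) × (1−0.26) = 0.494950
P(UPS chain inoperative) [AND] = 0.494950 × 0.21 = 0.103940
P(Data center power outage) [OR] = 1 − (1−0.001271) × (1−0.103940) = 0.105079
Rounded to 4 decimal places: P(Data center power outage) ≈ 0.1051.

0.1051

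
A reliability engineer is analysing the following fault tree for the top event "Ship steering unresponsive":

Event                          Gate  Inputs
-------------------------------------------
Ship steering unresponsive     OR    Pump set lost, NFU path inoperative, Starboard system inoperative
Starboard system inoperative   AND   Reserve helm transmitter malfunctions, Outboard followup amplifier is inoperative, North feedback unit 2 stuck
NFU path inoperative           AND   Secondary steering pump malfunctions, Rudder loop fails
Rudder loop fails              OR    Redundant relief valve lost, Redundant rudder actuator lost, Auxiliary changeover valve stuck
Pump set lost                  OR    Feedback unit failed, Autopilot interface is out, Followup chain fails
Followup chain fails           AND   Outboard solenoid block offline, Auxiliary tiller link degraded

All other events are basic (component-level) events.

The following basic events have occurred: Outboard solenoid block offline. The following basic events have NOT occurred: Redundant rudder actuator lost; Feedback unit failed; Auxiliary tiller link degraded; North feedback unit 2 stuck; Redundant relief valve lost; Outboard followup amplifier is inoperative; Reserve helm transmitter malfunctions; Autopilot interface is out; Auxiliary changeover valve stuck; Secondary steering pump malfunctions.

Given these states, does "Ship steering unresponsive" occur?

No

Followup chain fails [AND]: Outboard solenoid block offline=occurs, Auxiliary tiller link degraded=not → not all inputs occur → does not occur.
Pump set lost [OR]: Feedback unit failed=not, Autopilot interface is out=not, Followup chain fails=not → no input occurs → does not occur.
Rudder loop fails [OR]: Redundant relief valve lost=not, Redundant rudder actuator lost=not, Auxiliary changeover valve stuck=not → no input occurs → does not occur.
NFU path inoperative [AND]: Secondary steering pump malfunctions=not, Rudder loop fails=not → not all inputs occur → does not occur.
Starboard system inoperative [AND]: Reserve helm transmitter malfunctions=not, Outboard followup amplifier is inoperative=not, North feedback unit 2 stuck=not → not all inputs occur → does not occur.
Ship steering unresponsive [OR]: Pump set lost=not, NFU path inoperative=not, Starboard system inoperative=not → no input occurs → does not occur.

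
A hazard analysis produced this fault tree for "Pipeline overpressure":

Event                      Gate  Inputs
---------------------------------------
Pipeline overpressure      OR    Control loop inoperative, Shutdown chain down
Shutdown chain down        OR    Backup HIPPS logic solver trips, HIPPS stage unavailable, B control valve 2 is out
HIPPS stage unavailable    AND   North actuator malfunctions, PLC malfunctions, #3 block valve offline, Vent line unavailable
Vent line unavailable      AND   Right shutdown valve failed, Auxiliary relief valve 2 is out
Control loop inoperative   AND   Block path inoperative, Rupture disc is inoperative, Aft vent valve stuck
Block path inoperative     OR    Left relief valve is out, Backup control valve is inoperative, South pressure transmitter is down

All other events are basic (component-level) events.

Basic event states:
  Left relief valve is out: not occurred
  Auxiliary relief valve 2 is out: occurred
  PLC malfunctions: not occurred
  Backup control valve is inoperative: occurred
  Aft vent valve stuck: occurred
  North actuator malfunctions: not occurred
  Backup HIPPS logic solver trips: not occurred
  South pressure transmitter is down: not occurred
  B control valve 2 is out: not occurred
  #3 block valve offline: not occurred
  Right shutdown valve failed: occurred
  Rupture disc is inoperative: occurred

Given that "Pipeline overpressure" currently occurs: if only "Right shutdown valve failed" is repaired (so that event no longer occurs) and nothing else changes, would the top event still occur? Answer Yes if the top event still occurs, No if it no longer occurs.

Yes

Counterfactual: set "Right shutdown valve failed" to not occurred.
Block path inoperative [OR]: Left relief valve is out=not, Backup control valve is inoperative=occurs, South pressure transmitter is down=not → at least one input occurs → occurs.
Control loop inoperative [AND]: Block path inoperative=occurs, Rupture disc is inoperative=occurs, Aft vent valve stuck=occurs → all inputs occur → occurs.
Vent line unavailable [AND]: Right shutdown valve failed=not, Auxiliary relief valve 2 is out=occurs → not all inputs occur → does not occur.
HIPPS stage unavailable [AND]: North actuator malfunctions=not, PLC malfunctions=not, #3 block valve offline=not, Vent line unavailable=not → not all inputs occur → does not occur.
Shutdown chain down [OR]: Backup HIPPS logic solver trips=not, HIPPS stage unavailable=not, B control valve 2 is out=not → no input occurs → does not occur.
Pipeline overpressure [OR]: Control loop inoperative=occurs, Shutdown chain down=not → at least one input occurs → occurs.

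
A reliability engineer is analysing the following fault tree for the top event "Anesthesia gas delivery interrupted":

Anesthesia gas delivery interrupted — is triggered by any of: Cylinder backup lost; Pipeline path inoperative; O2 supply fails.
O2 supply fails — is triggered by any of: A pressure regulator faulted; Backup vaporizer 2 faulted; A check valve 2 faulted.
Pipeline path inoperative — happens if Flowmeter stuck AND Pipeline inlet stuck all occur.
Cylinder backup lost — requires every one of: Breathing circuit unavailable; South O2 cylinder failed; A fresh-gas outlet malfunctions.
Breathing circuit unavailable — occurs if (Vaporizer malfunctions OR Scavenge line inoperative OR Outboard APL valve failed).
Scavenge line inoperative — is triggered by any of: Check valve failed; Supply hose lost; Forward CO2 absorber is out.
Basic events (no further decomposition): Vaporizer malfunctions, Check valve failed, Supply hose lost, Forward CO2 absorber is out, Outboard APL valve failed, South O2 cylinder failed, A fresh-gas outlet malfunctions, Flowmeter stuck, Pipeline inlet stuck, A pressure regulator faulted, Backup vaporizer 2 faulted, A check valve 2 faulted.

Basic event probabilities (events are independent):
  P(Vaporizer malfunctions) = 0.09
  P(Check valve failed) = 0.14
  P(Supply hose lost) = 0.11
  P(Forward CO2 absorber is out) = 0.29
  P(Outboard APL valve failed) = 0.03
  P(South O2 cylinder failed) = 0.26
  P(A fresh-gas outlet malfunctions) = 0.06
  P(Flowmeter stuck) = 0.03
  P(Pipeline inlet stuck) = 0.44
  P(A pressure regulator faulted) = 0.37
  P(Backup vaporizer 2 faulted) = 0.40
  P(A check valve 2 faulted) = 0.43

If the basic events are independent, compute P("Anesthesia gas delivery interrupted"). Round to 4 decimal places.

0.7891

P(Scavenge line inoperative) [OR] = 1 − (1−0.14) × (1−0.11) × (1−0.29) = 0.456566
P(Breathing circuit unavailable) [OR] = 1 − (1−0.09) × (1−0.456566) × (1−0.03) = 0.520311
P(Cylinder backup lost) [AND] = 0.520311 × 0.26 × 0.06 = 0.008117
P(Pipeline path inoperative) [AND] = 0.03 × 0.44 = 0.013200
P(O2 supply fails) [OR] = 1 − (1−0.37) × (1−0.40) × (1−0.43) = 0.784540
P(Anesthesia gas delivery interrupted) [OR] = 1 − (1−0.008117) × (1−0.013200) × (1−0.784540) = 0.789110
Rounded to 4 decimal places: P(Anesthesia gas delivery interrupted) ≈ 0.7891.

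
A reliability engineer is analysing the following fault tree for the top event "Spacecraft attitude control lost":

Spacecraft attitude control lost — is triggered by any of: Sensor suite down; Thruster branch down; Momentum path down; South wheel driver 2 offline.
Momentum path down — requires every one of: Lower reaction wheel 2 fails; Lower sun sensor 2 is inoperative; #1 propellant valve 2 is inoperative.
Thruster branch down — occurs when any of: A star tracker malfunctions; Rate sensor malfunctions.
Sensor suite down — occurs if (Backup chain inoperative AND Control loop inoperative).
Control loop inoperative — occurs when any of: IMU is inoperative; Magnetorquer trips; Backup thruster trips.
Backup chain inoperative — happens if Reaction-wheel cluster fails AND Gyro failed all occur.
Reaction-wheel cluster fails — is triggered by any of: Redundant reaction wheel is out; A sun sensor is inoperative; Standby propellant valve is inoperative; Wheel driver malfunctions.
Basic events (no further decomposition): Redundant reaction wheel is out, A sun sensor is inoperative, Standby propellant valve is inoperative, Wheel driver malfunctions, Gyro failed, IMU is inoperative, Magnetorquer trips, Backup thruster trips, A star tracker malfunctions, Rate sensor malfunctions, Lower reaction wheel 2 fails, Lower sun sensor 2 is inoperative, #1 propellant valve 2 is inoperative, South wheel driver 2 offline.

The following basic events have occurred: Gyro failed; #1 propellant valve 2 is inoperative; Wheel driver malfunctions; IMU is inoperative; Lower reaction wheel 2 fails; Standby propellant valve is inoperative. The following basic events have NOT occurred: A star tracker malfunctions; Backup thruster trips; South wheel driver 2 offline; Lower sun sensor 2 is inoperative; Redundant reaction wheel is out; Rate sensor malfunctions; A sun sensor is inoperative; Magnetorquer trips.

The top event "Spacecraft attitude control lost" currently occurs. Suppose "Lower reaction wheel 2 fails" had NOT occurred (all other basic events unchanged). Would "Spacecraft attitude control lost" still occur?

Counterfactual: set "Lower reaction wheel 2 fails" to not occurred.
Reaction-wheel cluster fails [OR]: Redundant reaction wheel is out=not, A sun sensor is inoperative=not, Standby propellant valve is inoperative=occurs, Wheel driver malfunctions=occurs → at least one input occurs → occurs.
Backup chain inoperative [AND]: Reaction-wheel cluster fails=occurs, Gyro failed=occurs → all inputs occur → occurs.
Control loop inoperative [OR]: IMU is inoperative=occurs, Magnetorquer trips=not, Backup thruster trips=not → at least one input occurs → occurs.
Sensor suite down [AND]: Backup chain inoperative=occurs, Control loop inoperative=occurs → all inputs occur → occurs.
Thruster branch down [OR]: A star tracker malfunctions=not, Rate sensor malfunctions=not → no input occurs → does not occur.
Momentum path down [AND]: Lower reaction wheel 2 fails=not, Lower sun sensor 2 is inoperative=not, #1 propellant valve 2 is inoperative=occurs → not all inputs occur → does not occur.
Spacecraft attitude control lost [OR]: Sensor suite down=occurs, Thruster branch down=not, Momentum path down=not, South wheel driver 2 offline=not → at least one input occurs → occurs.

Yes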